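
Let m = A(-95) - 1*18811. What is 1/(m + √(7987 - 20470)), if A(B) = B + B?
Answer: -19001/361050484 - 3*I*√1387/361050484 ≈ -5.2627e-5 - 3.0945e-7*I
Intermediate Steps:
A(B) = 2*B
m = -19001 (m = 2*(-95) - 1*18811 = -190 - 18811 = -19001)
1/(m + √(7987 - 20470)) = 1/(-19001 + √(7987 - 20470)) = 1/(-19001 + √(-12483)) = 1/(-19001 + 3*I*√1387)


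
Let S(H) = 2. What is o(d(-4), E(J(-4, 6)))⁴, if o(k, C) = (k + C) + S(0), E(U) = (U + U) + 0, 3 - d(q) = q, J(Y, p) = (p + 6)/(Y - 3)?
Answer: 2313441/2401 ≈ 963.53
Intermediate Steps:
J(Y, p) = (6 + p)/(-3 + Y)
d(q) = 3 - q
E(U) = 2*U (E(U) = 2*U + 0 = 2*U)
o(k, C) = 2 + C + k (o(k, C) = (k + C) + 2 = (C + k) + 2 = 2 + C + k)
o(d(-4), E(J(-4, 6)))⁴ = (2 + 2*((6 + 6)/(-3 - 4)) + (3 - 1*(-4)))⁴ = (2 + 2*(12/(-7)) + (3 + 4))⁴ = (2 + 2*(-⅐*12) + 7)⁴ = (2 + 2*(-12/7) + 7)⁴ = (2 - 24/7 + 7)⁴ = (39/7)⁴ = 2313441/2401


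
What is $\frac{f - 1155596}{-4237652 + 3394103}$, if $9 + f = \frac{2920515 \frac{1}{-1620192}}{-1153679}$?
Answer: $\frac{720011823850457375}{525582057881413344} \approx 1.3699$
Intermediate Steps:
$f = - \frac{5607543485599}{623060495456}$ ($f = -9 + \frac{2920515 \frac{1}{-1620192}}{-1153679} = -9 + 2920515 \left(- \frac{1}{1620192}\right) \left(- \frac{1}{1153679}\right) = -9 - - \frac{973505}{623060495456} = -9 + \frac{973505}{623060495456} = - \frac{5607543485599}{623060495456} \approx -9.0$)
$\frac{f - 1155596}{-4237652 + 3394103} = \frac{- \frac{5607543485599}{623060495456} - 1155596}{-4237652 + 3394103} = - \frac{720011823850457375}{623060495456 \left(-843549\right)} = \left(- \frac{720011823850457375}{623060495456}\right) \left(- \frac{1}{843549}\right) = \frac{720011823850457375}{525582057881413344}$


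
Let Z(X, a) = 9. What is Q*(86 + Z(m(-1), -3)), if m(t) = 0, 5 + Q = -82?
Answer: -8265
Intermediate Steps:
Q = -87 (Q = -5 - 82 = -87)
Q*(86 + Z(m(-1), -3)) = -87*(86 + 9) = -87*95 = -8265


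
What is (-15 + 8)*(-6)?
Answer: 42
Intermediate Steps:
(-15 + 8)*(-6) = -7*(-6) = 42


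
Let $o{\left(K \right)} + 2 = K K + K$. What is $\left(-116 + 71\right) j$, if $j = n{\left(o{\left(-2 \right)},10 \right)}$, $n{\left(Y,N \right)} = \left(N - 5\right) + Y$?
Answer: $-225$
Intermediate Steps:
$o{\left(K \right)} = -2 + K + K^{2}$ ($o{\left(K \right)} = -2 + \left(K K + K\right) = -2 + \left(K^{2} + K\right) = -2 + \left(K + K^{2}\right) = -2 + K + K^{2}$)
$n{\left(Y,N \right)} = -5 + N + Y$ ($n{\left(Y,N \right)} = \left(-5 + N\right) + Y = -5 + N + Y$)
$j = 5$ ($j = -5 + 10 - \left(4 - 4\right) = -5 + 10 - 0 = -5 + 10 + 0 = 5$)
$\left(-116 + 71\right) j = \left(-116 + 71\right) 5 = \left(-45\right) 5 = -225$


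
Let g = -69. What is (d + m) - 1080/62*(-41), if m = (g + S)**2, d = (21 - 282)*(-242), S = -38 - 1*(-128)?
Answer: 1993833/31 ≈ 64317.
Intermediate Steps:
S = 90 (S = -38 + 128 = 90)
d = 63162 (d = -261*(-242) = 63162)
m = 441 (m = (-69 + 90)**2 = 21**2 = 441)
(d + m) - 1080/62*(-41) = (63162 + 441) - 1080/62*(-41) = 63603 - 1080/62*(-41) = 63603 - 30*18/31*(-41) = 63603 - 540/31*(-41) = 63603 + 22140/31 = 1993833/31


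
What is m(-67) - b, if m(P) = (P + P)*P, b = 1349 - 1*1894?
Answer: 9523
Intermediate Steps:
b = -545 (b = 1349 - 1894 = -545)
m(P) = 2*P**2 (m(P) = (2*P)*P = 2*P**2)
m(-67) - b = 2*(-67)**2 - 1*(-545) = 2*4489 + 545 = 8978 + 545 = 9523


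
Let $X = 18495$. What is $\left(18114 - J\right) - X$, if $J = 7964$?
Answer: $-8345$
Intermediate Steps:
$\left(18114 - J\right) - X = \left(18114 - 7964\right) - 18495 = 10150 - 18495 = -8345$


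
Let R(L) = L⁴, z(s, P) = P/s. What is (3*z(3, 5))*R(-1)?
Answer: 5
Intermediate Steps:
(3*z(3, 5))*R(-1) = (3*(5/3))*(-1)⁴ = (3*(5*(⅓)))*1 = (3*(5/3))*1 = 5*1 = 5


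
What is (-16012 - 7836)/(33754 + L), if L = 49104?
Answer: -11924/41429 ≈ -0.28782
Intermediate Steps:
(-16012 - 7836)/(33754 + L) = (-16012 - 7836)/(33754 + 49104) = -23848/82858 = -23848*1/82858 = -11924/41429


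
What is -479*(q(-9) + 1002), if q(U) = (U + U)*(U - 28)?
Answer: -798972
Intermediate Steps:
q(U) = 2*U*(-28 + U) (q(U) = (2*U)*(-28 + U) = 2*U*(-28 + U))
-479*(q(-9) + 1002) = -479*(2*(-9)*(-28 - 9) + 1002) = -479*(2*(-9)*(-37) + 1002) = -479*(666 + 1002) = -479*1668 = -798972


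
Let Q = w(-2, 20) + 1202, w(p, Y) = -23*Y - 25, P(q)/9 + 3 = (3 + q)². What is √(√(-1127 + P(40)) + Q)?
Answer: √(717 + √15487) ≈ 29.008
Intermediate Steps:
P(q) = -27 + 9*(3 + q)²
w(p, Y) = -25 - 23*Y
Q = 717 (Q = (-25 - 23*20) + 1202 = (-25 - 460) + 1202 = -485 + 1202 = 717)
√(√(-1127 + P(40)) + Q) = √(√(-1127 + (-27 + 9*(3 + 40)²)) + 717) = √(√(-1127 + (-27 + 9*43²)) + 717) = √(√(-1127 + (-27 + 9*1849)) + 717) = √(√(-1127 + (-27 + 16641)) + 717) = √(√(-1127 + 16614) + 717) = √(√15487 + 717) = √(717 + √15487)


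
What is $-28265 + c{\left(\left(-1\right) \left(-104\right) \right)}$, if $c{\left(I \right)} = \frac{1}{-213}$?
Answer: $- \frac{6020446}{213} \approx -28265.0$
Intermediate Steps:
$c{\left(I \right)} = - \frac{1}{213}$
$-28265 + c{\left(\left(-1\right) \left(-104\right) \right)} = -28265 - \frac{1}{213} = - \frac{6020446}{213}$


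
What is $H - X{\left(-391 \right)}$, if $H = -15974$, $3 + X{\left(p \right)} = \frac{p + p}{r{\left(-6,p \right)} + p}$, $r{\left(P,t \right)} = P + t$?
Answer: $- \frac{6292965}{394} \approx -15972.0$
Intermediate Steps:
$X{\left(p \right)} = -3 + \frac{2 p}{-6 + 2 p}$ ($X{\left(p \right)} = -3 + \frac{p + p}{\left(-6 + p\right) + p} = -3 + \frac{2 p}{-6 + 2 p}$)
$H - X{\left(-391 \right)} = -15974 - \frac{9 - -782}{-3 - 391} = -15974 - \frac{9 + 782}{-394} = -15974 - \left(- \frac{1}{394}\right) 791 = -15974 - - \frac{791}{394} = -15974 + \frac{791}{394} = - \frac{6292965}{394}$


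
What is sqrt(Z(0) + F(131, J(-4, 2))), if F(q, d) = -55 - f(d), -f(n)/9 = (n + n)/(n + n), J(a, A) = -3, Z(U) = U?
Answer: I*sqrt(46) ≈ 6.7823*I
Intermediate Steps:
f(n) = -9 (f(n) = -9*(n + n)/(n + n) = -9*2*n/(2*n) = -9*2*n*1/(2*n) = -9*1 = -9)
F(q, d) = -46 (F(q, d) = -55 - 1*(-9) = -55 + 9 = -46)
sqrt(Z(0) + F(131, J(-4, 2))) = sqrt(0 - 46) = sqrt(-46) = I*sqrt(46)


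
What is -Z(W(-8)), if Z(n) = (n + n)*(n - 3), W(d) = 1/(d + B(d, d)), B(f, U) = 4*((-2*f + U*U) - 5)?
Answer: 875/42632 ≈ 0.020525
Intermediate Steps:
B(f, U) = -20 - 8*f + 4*U**2 (B(f, U) = 4*((-2*f + U**2) - 5) = 4*((U**2 - 2*f) - 5) = 4*(-5 + U**2 - 2*f) = -20 - 8*f + 4*U**2)
W(d) = 1/(-20 - 7*d + 4*d**2) (W(d) = 1/(d + (-20 - 8*d + 4*d**2)) = 1/(-20 - 7*d + 4*d**2))
Z(n) = 2*n*(-3 + n) (Z(n) = (2*n)*(-3 + n) = 2*n*(-3 + n))
-Z(W(-8)) = -2*(-3 + 1/(-20 - 7*(-8) + 4*(-8)**2))/(-20 - 7*(-8) + 4*(-8)**2) = -2*(-3 + 1/(-20 + 56 + 4*64))/(-20 + 56 + 4*64) = -2*(-3 + 1/(-20 + 56 + 256))/(-20 + 56 + 256) = -2*(-3 + 1/292)/292 = -2*(-875)/(292*292) = -1*(-875/42632) = 875/42632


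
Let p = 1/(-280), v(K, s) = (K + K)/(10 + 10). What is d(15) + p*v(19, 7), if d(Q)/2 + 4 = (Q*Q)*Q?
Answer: 18877581/2800 ≈ 6742.0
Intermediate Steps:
v(K, s) = K/10 (v(K, s) = (2*K)/20 = (2*K)*(1/20) = K/10)
p = -1/280 ≈ -0.0035714
d(Q) = -8 + 2*Q**3 (d(Q) = -8 + 2*((Q*Q)*Q) = -8 + 2*(Q**2*Q) = -8 + 2*Q**3)
d(15) + p*v(19, 7) = (-8 + 2*15**3) - 19/2800 = (-8 + 2*3375) - 1/280*19/10 = (-8 + 6750) - 19/2800 = 6742 - 19/2800 = 18877581/2800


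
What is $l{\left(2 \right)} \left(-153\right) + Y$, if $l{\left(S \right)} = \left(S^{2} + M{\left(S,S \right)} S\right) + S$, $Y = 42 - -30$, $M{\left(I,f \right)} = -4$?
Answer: $378$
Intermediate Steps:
$Y = 72$ ($Y = 42 + 30 = 72$)
$l{\left(S \right)} = S^{2} - 3 S$ ($l{\left(S \right)} = \left(S^{2} - 4 S\right) + S = S^{2} - 3 S$)
$l{\left(2 \right)} \left(-153\right) + Y = 2 \left(-3 + 2\right) \left(-153\right) + 72 = 2 \left(-1\right) \left(-153\right) + 72 = \left(-2\right) \left(-153\right) + 72 = 306 + 72 = 378$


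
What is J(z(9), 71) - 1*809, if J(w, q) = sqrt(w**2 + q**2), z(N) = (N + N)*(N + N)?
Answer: -809 + sqrt(110017) ≈ -477.31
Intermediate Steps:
z(N) = 4*N**2 (z(N) = (2*N)*(2*N) = 4*N**2)
J(w, q) = sqrt(q**2 + w**2)
J(z(9), 71) - 1*809 = sqrt(71**2 + (4*9**2)**2) - 1*809 = sqrt(5041 + (4*81)**2) - 809 = sqrt(5041 + 324**2) - 809 = sqrt(5041 + 104976) - 809 = sqrt(110017) - 809 = -809 + sqrt(110017)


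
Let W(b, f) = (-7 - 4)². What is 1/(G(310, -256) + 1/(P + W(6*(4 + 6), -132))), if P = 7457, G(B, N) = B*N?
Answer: -7578/601390079 ≈ -1.2601e-5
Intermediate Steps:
W(b, f) = 121 (W(b, f) = (-11)² = 121)
1/(G(310, -256) + 1/(P + W(6*(4 + 6), -132))) = 1/(310*(-256) + 1/(7457 + 121)) = 1/(-79360 + 1/7578) = 1/(-601390079/7578) = -7578/601390079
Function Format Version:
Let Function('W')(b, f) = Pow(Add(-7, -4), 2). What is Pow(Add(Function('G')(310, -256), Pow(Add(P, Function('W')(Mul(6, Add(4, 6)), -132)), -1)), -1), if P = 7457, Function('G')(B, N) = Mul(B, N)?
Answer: Rational(-7578, 601390079) ≈ -1.2601e-5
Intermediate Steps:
Function('W')(b, f) = 121 (Function('W')(b, f) = Pow(-11, 2) = 121)
Pow(Add(Function('G')(310, -256), Pow(Add(P, Function('W')(Mul(6, Add(4, 6)), -132)), -1)), -1) = Pow(Add(Mul(310, -256), Pow(Add(7457, 121), -1)), -1) = Pow(Add(-79360, Pow(7578, -1)), -1) = Pow(Add(-79360, Rational(1, 7578)), -1) = Pow(Rational(-601390079, 7578), -1) = Rational(-7578, 601390079)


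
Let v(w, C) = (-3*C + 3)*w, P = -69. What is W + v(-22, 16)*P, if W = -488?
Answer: -68798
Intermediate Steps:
v(w, C) = w*(3 - 3*C) (v(w, C) = (3 - 3*C)*w = w*(3 - 3*C))
W + v(-22, 16)*P = -488 + (3*(-22)*(1 - 1*16))*(-69) = -488 + (3*(-22)*(1 - 16))*(-69) = -488 + (3*(-22)*(-15))*(-69) = -488 + 990*(-69) = -488 - 68310 = -68798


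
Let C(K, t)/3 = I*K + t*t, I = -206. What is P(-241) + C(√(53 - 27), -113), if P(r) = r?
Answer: 38066 - 618*√26 ≈ 34915.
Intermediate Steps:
C(K, t) = -618*K + 3*t² (C(K, t) = 3*(-206*K + t*t) = 3*(-206*K + t²) = 3*(t² - 206*K) = -618*K + 3*t²)
P(-241) + C(√(53 - 27), -113) = -241 + (-618*√(53 - 27) + 3*(-113)²) = -241 + (-618*√26 + 3*12769) = -241 + (-618*√26 + 38307) = -241 + (38307 - 618*√26) = 38066 - 618*√26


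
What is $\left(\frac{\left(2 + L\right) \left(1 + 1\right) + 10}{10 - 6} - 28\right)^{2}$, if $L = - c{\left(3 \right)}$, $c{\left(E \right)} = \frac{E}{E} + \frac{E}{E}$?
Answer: $\frac{2601}{4} \approx 650.25$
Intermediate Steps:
$c{\left(E \right)} = 2$ ($c{\left(E \right)} = 1 + 1 = 2$)
$L = -2$ ($L = \left(-1\right) 2 = -2$)
$\left(\frac{\left(2 + L\right) \left(1 + 1\right) + 10}{10 - 6} - 28\right)^{2} = \left(\frac{\left(2 - 2\right) \left(1 + 1\right) + 10}{10 - 6} - 28\right)^{2} = \left(\frac{0 \cdot 2 + 10}{4} - 28\right)^{2} = \left(\left(0 + 10\right) \frac{1}{4} - 28\right)^{2} = \left(10 \cdot \frac{1}{4} - 28\right)^{2} = \left(\frac{5}{2} - 28\right)^{2} = \left(- \frac{51}{2}\right)^{2} = \frac{2601}{4}$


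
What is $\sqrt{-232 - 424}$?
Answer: $4 i \sqrt{41} \approx 25.612 i$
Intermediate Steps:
$\sqrt{-232 - 424} = \sqrt{-656} = 4 i \sqrt{41}$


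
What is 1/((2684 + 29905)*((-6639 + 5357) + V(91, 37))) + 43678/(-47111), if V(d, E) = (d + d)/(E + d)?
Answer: -116659427898398/125828613161703 ≈ -0.92713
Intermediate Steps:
V(d, E) = 2*d/(E + d) (V(d, E) = (2*d)/(E + d) = 2*d/(E + d))
1/((2684 + 29905)*((-6639 + 5357) + V(91, 37))) + 43678/(-47111) = 1/((2684 + 29905)*((-6639 + 5357) + 2*91/(37 + 91))) + 43678/(-47111) = 1/(32589*(-1282 + 2*91/128)) + 43678*(-1/47111) = 1/(32589*(-1282 + 2*91*(1/128))) - 43678/47111 = 1/(32589*(-1282 + 91/64)) - 43678/47111 = 1/(32589*(-81957/64)) - 43678/47111 = (1/32589)*(-64/81957) - 43678/47111 = -64/2670896673 - 43678/47111 = -116659427898398/125828613161703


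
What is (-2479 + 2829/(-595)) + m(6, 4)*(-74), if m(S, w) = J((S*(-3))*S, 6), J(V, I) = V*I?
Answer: 27053606/595 ≈ 45468.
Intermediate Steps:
J(V, I) = I*V
m(S, w) = -18*S² (m(S, w) = 6*((S*(-3))*S) = 6*((-3*S)*S) = 6*(-3*S²) = -18*S²)
(-2479 + 2829/(-595)) + m(6, 4)*(-74) = (-2479 + 2829/(-595)) - 18*6²*(-74) = (-2479 + 2829*(-1/595)) - 18*36*(-74) = (-2479 - 2829/595) - 648*(-74) = -1477834/595 + 47952 = 27053606/595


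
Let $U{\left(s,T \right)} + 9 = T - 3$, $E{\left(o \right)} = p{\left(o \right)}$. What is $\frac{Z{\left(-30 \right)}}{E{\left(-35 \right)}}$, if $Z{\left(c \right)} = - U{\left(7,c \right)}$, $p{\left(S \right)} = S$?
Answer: $- \frac{6}{5} \approx -1.2$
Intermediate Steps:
$E{\left(o \right)} = o$
$U{\left(s,T \right)} = -12 + T$ ($U{\left(s,T \right)} = -9 + \left(T - 3\right) = -9 + \left(-3 + T\right) = -12 + T$)
$Z{\left(c \right)} = 12 - c$ ($Z{\left(c \right)} = - (-12 + c) = 12 - c$)
$\frac{Z{\left(-30 \right)}}{E{\left(-35 \right)}} = \frac{12 - -30}{-35} = \left(12 + 30\right) \left(- \frac{1}{35}\right) = 42 \left(- \frac{1}{35}\right) = - \frac{6}{5}$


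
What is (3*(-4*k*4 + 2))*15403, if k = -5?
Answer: 3789138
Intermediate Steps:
(3*(-4*k*4 + 2))*15403 = (3*(-4*(-5)*4 + 2))*15403 = (3*(20*4 + 2))*15403 = (3*(80 + 2))*15403 = (3*82)*15403 = 246*15403 = 3789138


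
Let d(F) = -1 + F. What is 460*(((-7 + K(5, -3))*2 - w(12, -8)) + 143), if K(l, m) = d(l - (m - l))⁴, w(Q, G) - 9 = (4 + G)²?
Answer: 19124960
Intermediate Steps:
w(Q, G) = 9 + (4 + G)²
K(l, m) = (-1 - m + 2*l)⁴ (K(l, m) = (-1 + (l - (m - l)))⁴ = (-1 + (l + (l - m)))⁴ = (-1 + (-m + 2*l))⁴ = (-1 - m + 2*l)⁴)
460*(((-7 + K(5, -3))*2 - w(12, -8)) + 143) = 460*(((-7 + (1 - 3 - 2*5)⁴)*2 - (9 + (4 - 8)²)) + 143) = 460*(((-7 + (1 - 3 - 10)⁴)*2 - (9 + (-4)²)) + 143) = 460*(((-7 + (-12)⁴)*2 - (9 + 16)) + 143) = 460*(((-7 + 20736)*2 - 1*25) + 143) = 460*((20729*2 - 25) + 143) = 460*((41458 - 25) + 143) = 460*(41433 + 143) = 460*41576 = 19124960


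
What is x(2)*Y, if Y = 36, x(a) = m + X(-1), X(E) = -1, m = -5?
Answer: -216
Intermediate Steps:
x(a) = -6 (x(a) = -5 - 1 = -6)
x(2)*Y = -6*36 = -216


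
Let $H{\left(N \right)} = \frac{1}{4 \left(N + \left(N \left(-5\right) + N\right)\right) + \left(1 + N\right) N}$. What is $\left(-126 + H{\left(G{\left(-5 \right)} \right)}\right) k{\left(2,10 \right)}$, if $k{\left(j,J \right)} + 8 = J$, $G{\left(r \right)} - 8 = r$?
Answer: $- \frac{3025}{12} \approx -252.08$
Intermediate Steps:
$G{\left(r \right)} = 8 + r$
$k{\left(j,J \right)} = -8 + J$
$H{\left(N \right)} = \frac{1}{- 12 N + N \left(1 + N\right)}$ ($H{\left(N \right)} = \frac{1}{4 \left(N + \left(- 5 N + N\right)\right) + N \left(1 + N\right)} = \frac{1}{4 \left(N - 4 N\right) + N \left(1 + N\right)} = \frac{1}{4 \left(- 3 N\right) + N \left(1 + N\right)} = \frac{1}{- 12 N + N \left(1 + N\right)}$)
$\left(-126 + H{\left(G{\left(-5 \right)} \right)}\right) k{\left(2,10 \right)} = \left(-126 + \frac{1}{\left(8 - 5\right) \left(-11 + \left(8 - 5\right)\right)}\right) \left(-8 + 10\right) = \left(-126 + \frac{1}{3 \left(-11 + 3\right)}\right) 2 = \left(-126 + \frac{1}{3 \left(-8\right)}\right) 2 = \left(-126 + \frac{1}{3} \left(- \frac{1}{8}\right)\right) 2 = \left(-126 - \frac{1}{24}\right) 2 = \left(- \frac{3025}{24}\right) 2 = - \frac{3025}{12}$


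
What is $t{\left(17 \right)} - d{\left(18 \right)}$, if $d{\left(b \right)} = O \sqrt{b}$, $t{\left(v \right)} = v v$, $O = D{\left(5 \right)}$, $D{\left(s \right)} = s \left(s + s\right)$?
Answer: $289 - 150 \sqrt{2} \approx 76.868$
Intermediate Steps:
$D{\left(s \right)} = 2 s^{2}$ ($D{\left(s \right)} = s 2 s = 2 s^{2}$)
$O = 50$ ($O = 2 \cdot 5^{2} = 2 \cdot 25 = 50$)
$t{\left(v \right)} = v^{2}$
$d{\left(b \right)} = 50 \sqrt{b}$
$t{\left(17 \right)} - d{\left(18 \right)} = 17^{2} - 50 \sqrt{18} = 289 - 50 \cdot 3 \sqrt{2} = 289 - 150 \sqrt{2}$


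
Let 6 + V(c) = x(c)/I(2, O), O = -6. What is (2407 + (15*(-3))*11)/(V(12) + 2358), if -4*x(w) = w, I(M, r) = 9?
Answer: 5736/7055 ≈ 0.81304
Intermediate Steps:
x(w) = -w/4
V(c) = -6 - c/36 (V(c) = -6 - c/4/9 = -6 - c/4*(1/9) = -6 - c/36)
(2407 + (15*(-3))*11)/(V(12) + 2358) = (2407 + (15*(-3))*11)/((-6 - 1/36*12) + 2358) = (2407 - 45*11)/((-6 - 1/3) + 2358) = (2407 - 495)/(-19/3 + 2358) = 1912/(7055/3) = 1912*(3/7055) = 5736/7055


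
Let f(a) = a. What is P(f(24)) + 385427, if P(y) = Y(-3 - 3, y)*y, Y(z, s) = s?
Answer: 386003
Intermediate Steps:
P(y) = y**2 (P(y) = y*y = y**2)
P(f(24)) + 385427 = 24**2 + 385427 = 576 + 385427 = 386003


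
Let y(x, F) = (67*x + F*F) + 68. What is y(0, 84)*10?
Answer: 71240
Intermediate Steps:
y(x, F) = 68 + F² + 67*x (y(x, F) = (67*x + F²) + 68 = (F² + 67*x) + 68 = 68 + F² + 67*x)
y(0, 84)*10 = (68 + 84² + 67*0)*10 = (68 + 7056 + 0)*10 = 7124*10 = 71240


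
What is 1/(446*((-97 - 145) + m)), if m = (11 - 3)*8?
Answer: -1/79388 ≈ -1.2596e-5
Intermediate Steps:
m = 64 (m = 8*8 = 64)
1/(446*((-97 - 145) + m)) = 1/(446*((-97 - 145) + 64)) = 1/(446*(-242 + 64)) = 1/(446*(-178)) = 1/(-79388) = -1/79388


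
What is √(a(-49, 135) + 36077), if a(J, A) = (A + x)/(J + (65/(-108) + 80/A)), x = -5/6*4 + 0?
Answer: √161937593/67 ≈ 189.93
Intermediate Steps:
x = -10/3 (x = -5*⅙*4 + 0 = -⅚*4 + 0 = -10/3 + 0 = -10/3 ≈ -3.3333)
a(J, A) = (-10/3 + A)/(-65/108 + J + 80/A) (a(J, A) = (A - 10/3)/(J + (65/(-108) + 80/A)) = (-10/3 + A)/(J + (65*(-1/108) + 80/A)) = (-10/3 + A)/(J + (-65/108 + 80/A)) = (-10/3 + A)/(-65/108 + J + 80/A))
√(a(-49, 135) + 36077) = √(36*135*(-10 + 3*135)/(8640 - 65*135 + 108*135*(-49)) + 36077) = √(36*135*(-10 + 405)/(8640 - 8775 - 714420) + 36077) = √(36*135*395/(-714555) + 36077) = √(36*135*(-1/714555)*395 + 36077) = √(-180/67 + 36077) = √(2416979/67) = √161937593/67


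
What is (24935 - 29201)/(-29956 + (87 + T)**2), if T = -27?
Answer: 2133/13178 ≈ 0.16186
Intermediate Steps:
(24935 - 29201)/(-29956 + (87 + T)**2) = (24935 - 29201)/(-29956 + (87 - 27)**2) = -4266/(-29956 + 60**2) = -4266/(-29956 + 3600) = -4266/(-26356) = -4266*(-1/26356) = 2133/13178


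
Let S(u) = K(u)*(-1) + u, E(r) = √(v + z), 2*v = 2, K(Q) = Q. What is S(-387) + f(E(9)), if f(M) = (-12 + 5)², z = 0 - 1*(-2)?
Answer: 49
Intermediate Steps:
v = 1 (v = (½)*2 = 1)
z = 2 (z = 0 + 2 = 2)
E(r) = √3 (E(r) = √(1 + 2) = √3)
f(M) = 49 (f(M) = (-7)² = 49)
S(u) = 0 (S(u) = u*(-1) + u = -u + u = 0)
S(-387) + f(E(9)) = 0 + 49 = 49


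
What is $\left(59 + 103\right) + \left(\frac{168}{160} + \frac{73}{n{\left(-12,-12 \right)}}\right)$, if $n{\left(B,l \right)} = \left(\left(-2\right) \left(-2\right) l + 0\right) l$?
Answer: $\frac{469949}{2880} \approx 163.18$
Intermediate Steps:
$n{\left(B,l \right)} = 4 l^{2}$ ($n{\left(B,l \right)} = \left(4 l + 0\right) l = 4 l l = 4 l^{2}$)
$\left(59 + 103\right) + \left(\frac{168}{160} + \frac{73}{n{\left(-12,-12 \right)}}\right) = \left(59 + 103\right) + \left(\frac{168}{160} + \frac{73}{4 \left(-12\right)^{2}}\right) = 162 + \left(168 \cdot \frac{1}{160} + \frac{73}{4 \cdot 144}\right) = 162 + \left(\frac{21}{20} + \frac{73}{576}\right) = 162 + \frac{3389}{2880} = \frac{469949}{2880}$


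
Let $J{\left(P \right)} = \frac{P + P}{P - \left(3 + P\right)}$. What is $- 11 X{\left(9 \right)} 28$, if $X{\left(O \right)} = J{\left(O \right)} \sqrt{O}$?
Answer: $5544$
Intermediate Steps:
$J{\left(P \right)} = - \frac{2 P}{3}$ ($J{\left(P \right)} = \frac{2 P}{-3} = 2 P \left(- \frac{1}{3}\right) = - \frac{2 P}{3}$)
$X{\left(O \right)} = - \frac{2 O^{\frac{3}{2}}}{3}$ ($X{\left(O \right)} = - \frac{2 O}{3} \sqrt{O} = - \frac{2 O^{\frac{3}{2}}}{3}$)
$- 11 X{\left(9 \right)} 28 = - 11 \left(- \frac{2 \cdot 9^{\frac{3}{2}}}{3}\right) 28 = - 11 \left(\left(- \frac{2}{3}\right) 27\right) 28 = \left(-11\right) \left(-18\right) 28 = 198 \cdot 28 = 5544$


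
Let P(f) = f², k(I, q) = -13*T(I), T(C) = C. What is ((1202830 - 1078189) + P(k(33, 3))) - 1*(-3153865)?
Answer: 3462547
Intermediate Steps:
k(I, q) = -13*I
((1202830 - 1078189) + P(k(33, 3))) - 1*(-3153865) = ((1202830 - 1078189) + (-13*33)²) - 1*(-3153865) = (124641 + (-429)²) + 3153865 = (124641 + 184041) + 3153865 = 308682 + 3153865 = 3462547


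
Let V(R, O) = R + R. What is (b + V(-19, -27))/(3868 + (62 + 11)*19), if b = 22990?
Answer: 22952/5255 ≈ 4.3677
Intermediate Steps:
V(R, O) = 2*R
(b + V(-19, -27))/(3868 + (62 + 11)*19) = (22990 + 2*(-19))/(3868 + (62 + 11)*19) = (22990 - 38)/(3868 + 73*19) = 22952/(3868 + 1387) = 22952/5255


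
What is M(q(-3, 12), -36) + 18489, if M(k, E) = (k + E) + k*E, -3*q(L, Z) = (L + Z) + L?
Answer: 18523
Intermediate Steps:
q(L, Z) = -2*L/3 - Z/3 (q(L, Z) = -((L + Z) + L)/3 = -(Z + 2*L)/3 = -2*L/3 - Z/3)
M(k, E) = E + k + E*k (M(k, E) = (E + k) + E*k = E + k + E*k)
M(q(-3, 12), -36) + 18489 = (-36 + (-2/3*(-3) - 1/3*12) - 36*(-2/3*(-3) - 1/3*12)) + 18489 = (-36 + (2 - 4) - 36*(2 - 4)) + 18489 = (-36 - 2 - 36*(-2)) + 18489 = (-36 - 2 + 72) + 18489 = 34 + 18489 = 18523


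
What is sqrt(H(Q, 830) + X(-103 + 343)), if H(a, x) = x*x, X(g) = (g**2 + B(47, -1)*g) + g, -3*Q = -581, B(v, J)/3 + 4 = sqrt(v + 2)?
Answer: 10*sqrt(7489) ≈ 865.39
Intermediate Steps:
B(v, J) = -12 + 3*sqrt(2 + v) (B(v, J) = -12 + 3*sqrt(v + 2) = -12 + 3*sqrt(2 + v))
Q = 581/3 (Q = -1/3*(-581) = 581/3 ≈ 193.67)
X(g) = g**2 + 10*g (X(g) = (g**2 + (-12 + 3*sqrt(2 + 47))*g) + g = (g**2 + (-12 + 3*sqrt(49))*g) + g = (g**2 + (-12 + 3*7)*g) + g = (g**2 + (-12 + 21)*g) + g = (g**2 + 9*g) + g = g**2 + 10*g)
H(a, x) = x**2
sqrt(H(Q, 830) + X(-103 + 343)) = sqrt(830**2 + (-103 + 343)*(10 + (-103 + 343))) = sqrt(688900 + 240*(10 + 240)) = sqrt(688900 + 240*250) = sqrt(688900 + 60000) = sqrt(748900) = 10*sqrt(7489)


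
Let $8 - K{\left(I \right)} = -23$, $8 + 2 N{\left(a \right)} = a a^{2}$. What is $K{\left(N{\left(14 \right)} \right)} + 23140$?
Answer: $23171$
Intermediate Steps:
$N{\left(a \right)} = -4 + \frac{a^{3}}{2}$ ($N{\left(a \right)} = -4 + \frac{a a^{2}}{2} = -4 + \frac{a^{3}}{2}$)
$K{\left(I \right)} = 31$ ($K{\left(I \right)} = 8 - -23 = 8 + 23 = 31$)
$K{\left(N{\left(14 \right)} \right)} + 23140 = 31 + 23140 = 23171$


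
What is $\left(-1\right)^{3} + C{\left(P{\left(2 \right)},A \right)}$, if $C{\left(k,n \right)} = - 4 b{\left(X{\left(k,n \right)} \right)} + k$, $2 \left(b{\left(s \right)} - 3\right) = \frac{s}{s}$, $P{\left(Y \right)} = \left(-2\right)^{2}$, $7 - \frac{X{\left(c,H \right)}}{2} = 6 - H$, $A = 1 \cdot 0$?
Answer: $-11$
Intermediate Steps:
$A = 0$
$X{\left(c,H \right)} = 2 + 2 H$ ($X{\left(c,H \right)} = 14 - 2 \left(6 - H\right) = 14 + \left(-12 + 2 H\right) = 2 + 2 H$)
$P{\left(Y \right)} = 4$
$b{\left(s \right)} = \frac{7}{2}$ ($b{\left(s \right)} = 3 + \frac{s \frac{1}{s}}{2} = 3 + \frac{1}{2} \cdot 1 = 3 + \frac{1}{2} = \frac{7}{2}$)
$C{\left(k,n \right)} = -14 + k$ ($C{\left(k,n \right)} = \left(-4\right) \frac{7}{2} + k = -14 + k$)
$\left(-1\right)^{3} + C{\left(P{\left(2 \right)},A \right)} = \left(-1\right)^{3} + \left(-14 + 4\right) = -1 - 10 = -11$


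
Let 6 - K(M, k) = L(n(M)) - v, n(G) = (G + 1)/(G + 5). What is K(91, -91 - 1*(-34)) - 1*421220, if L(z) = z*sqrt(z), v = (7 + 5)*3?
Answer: -421178 - 23*sqrt(138)/288 ≈ -4.2118e+5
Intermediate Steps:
n(G) = (1 + G)/(5 + G)
v = 36 (v = 12*3 = 36)
L(z) = z**(3/2)
K(M, k) = 42 - ((1 + M)/(5 + M))**(3/2) (K(M, k) = 6 - (((1 + M)/(5 + M))**(3/2) - 1*36) = 6 - (((1 + M)/(5 + M))**(3/2) - 36) = 6 - (-36 + ((1 + M)/(5 + M))**(3/2)) = 6 + (36 - ((1 + M)/(5 + M))**(3/2)) = 42 - ((1 + M)/(5 + M))**(3/2))
K(91, -91 - 1*(-34)) - 1*421220 = (42 - ((1 + 91)/(5 + 91))**(3/2)) - 1*421220 = (42 - (92/96)**(3/2)) - 421220 = (42 - ((1/96)*92)**(3/2)) - 421220 = (42 - (23/24)**(3/2)) - 421220 = (42 - 23*sqrt(138)/288) - 421220 = -421178 - 23*sqrt(138)/288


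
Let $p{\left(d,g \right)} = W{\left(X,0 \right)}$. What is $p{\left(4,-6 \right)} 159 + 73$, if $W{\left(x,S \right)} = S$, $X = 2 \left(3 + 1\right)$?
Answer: $73$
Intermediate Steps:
$X = 8$ ($X = 2 \cdot 4 = 8$)
$p{\left(d,g \right)} = 0$
$p{\left(4,-6 \right)} 159 + 73 = 0 \cdot 159 + 73 = 0 + 73 = 73$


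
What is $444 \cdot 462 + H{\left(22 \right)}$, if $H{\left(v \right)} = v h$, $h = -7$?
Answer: $204974$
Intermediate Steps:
$H{\left(v \right)} = - 7 v$ ($H{\left(v \right)} = v \left(-7\right) = - 7 v$)
$444 \cdot 462 + H{\left(22 \right)} = 444 \cdot 462 - 154 = 205128 - 154 = 204974$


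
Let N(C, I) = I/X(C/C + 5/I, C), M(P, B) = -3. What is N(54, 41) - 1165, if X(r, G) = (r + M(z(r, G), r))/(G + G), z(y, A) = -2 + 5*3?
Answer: -271253/77 ≈ -3522.8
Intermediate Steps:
z(y, A) = 13 (z(y, A) = -2 + 15 = 13)
X(r, G) = (-3 + r)/(2*G) (X(r, G) = (r - 3)/(G + G) = (-3 + r)/((2*G)) = (-3 + r)*(1/(2*G)) = (-3 + r)/(2*G))
N(C, I) = 2*C*I/(-2 + 5/I) (N(C, I) = I/(((-3 + (C/C + 5/I))/(2*C))) = I/(((-3 + (1 + 5/I))/(2*C))) = I/(((-2 + 5/I)/(2*C))) = I*(2*C/(-2 + 5/I)) = 2*C*I/(-2 + 5/I))
N(54, 41) - 1165 = -2*54*41²/(-5 + 2*41) - 1165 = -2*54*1681/(-5 + 82) - 1165 = -2*54*1681/77 - 1165 = -2*54*1681*1/77 - 1165 = -181548/77 - 1165 = -271253/77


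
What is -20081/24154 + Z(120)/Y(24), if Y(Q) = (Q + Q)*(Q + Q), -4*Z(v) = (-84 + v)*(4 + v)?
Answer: -1016979/772928 ≈ -1.3157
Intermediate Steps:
Z(v) = -(-84 + v)*(4 + v)/4
Y(Q) = 4*Q² (Y(Q) = (2*Q)*(2*Q) = 4*Q²)
-20081/24154 + Z(120)/Y(24) = -20081/24154 + (84 + 20*120 - ¼*120²)/((4*24²)) = -20081*1/24154 + (84 + 2400 - ¼*14400)/((4*576)) = -20081/24154 + (84 + 2400 - 3600)/2304 = -20081/24154 - 1116*1/2304 = -20081/24154 - 31/64 = -1016979/772928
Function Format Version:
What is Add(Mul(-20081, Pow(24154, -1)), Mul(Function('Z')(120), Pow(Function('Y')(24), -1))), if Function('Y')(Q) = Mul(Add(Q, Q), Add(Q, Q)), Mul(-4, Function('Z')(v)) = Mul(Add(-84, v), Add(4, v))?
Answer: Rational(-1016979, 772928) ≈ -1.3157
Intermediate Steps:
Function('Z')(v) = Mul(Rational(-1, 4), Add(-84, v), Add(4, v)) (Function('Z')(v) = Mul(Rational(-1, 4), Mul(Add(-84, v), Add(4, v))) = Mul(Rational(-1, 4), Add(-84, v), Add(4, v)))
Function('Y')(Q) = Mul(4, Pow(Q, 2)) (Function('Y')(Q) = Mul(Mul(2, Q), Mul(2, Q)) = Mul(4, Pow(Q, 2)))
Add(Mul(-20081, Pow(24154, -1)), Mul(Function('Z')(120), Pow(Function('Y')(24), -1))) = Add(Mul(-20081, Pow(24154, -1)), Mul(Add(84, Mul(20, 120), Mul(Rational(-1, 4), Pow(120, 2))), Pow(Mul(4, Pow(24, 2)), -1))) = Add(Mul(-20081, Rational(1, 24154)), Mul(Add(84, 2400, Mul(Rational(-1, 4), 14400)), Pow(Mul(4, 576), -1))) = Add(Rational(-20081, 24154), Mul(Add(84, 2400, -3600), Pow(2304, -1))) = Add(Rational(-20081, 24154), Mul(-1116, Rational(1, 2304))) = Add(Rational(-20081, 24154), Rational(-31, 64)) = Rational(-1016979, 772928)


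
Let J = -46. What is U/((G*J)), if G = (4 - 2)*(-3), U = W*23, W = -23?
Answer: -23/12 ≈ -1.9167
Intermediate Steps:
U = -529 (U = -23*23 = -529)
G = -6 (G = 2*(-3) = -6)
U/((G*J)) = -529/((-6*(-46))) = -529/276 = -529*1/276 = -23/12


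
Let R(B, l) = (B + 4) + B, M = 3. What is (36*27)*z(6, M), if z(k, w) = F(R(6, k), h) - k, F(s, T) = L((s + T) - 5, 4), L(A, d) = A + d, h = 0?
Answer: 8748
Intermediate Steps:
R(B, l) = 4 + 2*B (R(B, l) = (4 + B) + B = 4 + 2*B)
F(s, T) = -1 + T + s (F(s, T) = ((s + T) - 5) + 4 = ((T + s) - 5) + 4 = (-5 + T + s) + 4 = -1 + T + s)
z(k, w) = 15 - k (z(k, w) = (-1 + 0 + (4 + 2*6)) - k = (-1 + 0 + (4 + 12)) - k = (-1 + 0 + 16) - k = 15 - k)
(36*27)*z(6, M) = (36*27)*(15 - 1*6) = 972*(15 - 6) = 972*9 = 8748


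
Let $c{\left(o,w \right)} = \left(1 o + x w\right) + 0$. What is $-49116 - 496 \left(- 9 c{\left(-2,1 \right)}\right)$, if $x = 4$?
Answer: $-40188$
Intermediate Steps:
$c{\left(o,w \right)} = o + 4 w$ ($c{\left(o,w \right)} = \left(1 o + 4 w\right) + 0 = \left(o + 4 w\right) + 0 = o + 4 w$)
$-49116 - 496 \left(- 9 c{\left(-2,1 \right)}\right) = -49116 - 496 \left(- 9 \left(-2 + 4 \cdot 1\right)\right) = -49116 - 496 \left(- 9 \left(-2 + 4\right)\right) = -49116 - 496 \left(\left(-9\right) 2\right) = -49116 - -8928 = -49116 + 8928 = -40188$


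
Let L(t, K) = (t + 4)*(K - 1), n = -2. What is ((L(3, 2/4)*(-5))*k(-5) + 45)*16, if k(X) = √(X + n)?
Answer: 720 + 280*I*√7 ≈ 720.0 + 740.81*I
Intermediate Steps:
k(X) = √(-2 + X) (k(X) = √(X - 2) = √(-2 + X))
L(t, K) = (-1 + K)*(4 + t) (L(t, K) = (4 + t)*(-1 + K) = (-1 + K)*(4 + t))
((L(3, 2/4)*(-5))*k(-5) + 45)*16 = (((-4 - 1*3 + 4*(2/4) + (2/4)*3)*(-5))*√(-2 - 5) + 45)*16 = (((-4 - 3 + 4*(2*(¼)) + (2*(¼))*3)*(-5))*√(-7) + 45)*16 = (((-4 - 3 + 4*(½) + (½)*3)*(-5))*(I*√7) + 45)*16 = (((-4 - 3 + 2 + 3/2)*(-5))*(I*√7) + 45)*16 = ((-7/2*(-5))*(I*√7) + 45)*16 = (35*(I*√7)/2 + 45)*16 = (35*I*√7/2 + 45)*16 = (45 + 35*I*√7/2)*16 = 720 + 280*I*√7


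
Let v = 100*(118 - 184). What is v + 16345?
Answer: 9745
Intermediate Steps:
v = -6600 (v = 100*(-66) = -6600)
v + 16345 = -6600 + 16345 = 9745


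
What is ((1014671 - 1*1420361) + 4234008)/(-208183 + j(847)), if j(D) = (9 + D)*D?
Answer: 1276106/172283 ≈ 7.4070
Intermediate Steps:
j(D) = D*(9 + D)
((1014671 - 1*1420361) + 4234008)/(-208183 + j(847)) = ((1014671 - 1*1420361) + 4234008)/(-208183 + 847*(9 + 847)) = ((1014671 - 1420361) + 4234008)/(-208183 + 847*856) = (-405690 + 4234008)/(-208183 + 725032) = 3828318/516849 = 3828318*(1/516849) = 1276106/172283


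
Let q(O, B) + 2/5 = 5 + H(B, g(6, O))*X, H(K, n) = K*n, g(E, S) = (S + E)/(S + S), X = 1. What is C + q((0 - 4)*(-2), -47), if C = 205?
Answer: 6739/40 ≈ 168.48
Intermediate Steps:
g(E, S) = (E + S)/(2*S) (g(E, S) = (E + S)/((2*S)) = (E + S)*(1/(2*S)) = (E + S)/(2*S))
q(O, B) = 23/5 + B*(6 + O)/(2*O) (q(O, B) = -2/5 + (5 + (B*((6 + O)/(2*O)))*1) = -2/5 + (5 + (B*(6 + O)/(2*O))*1) = -2/5 + (5 + B*(6 + O)/(2*O)) = 23/5 + B*(6 + O)/(2*O))
C + q((0 - 4)*(-2), -47) = 205 + (23/5 + (1/2)*(-47) + 3*(-47)/((0 - 4)*(-2))) = 205 + (23/5 - 47/2 + 3*(-47)/(-4*(-2))) = 205 + (23/5 - 47/2 + 3*(-47)/8) = 205 + (23/5 - 47/2 + 3*(-47)*(1/8)) = 205 + (23/5 - 47/2 - 141/8) = 205 - 1461/40 = 6739/40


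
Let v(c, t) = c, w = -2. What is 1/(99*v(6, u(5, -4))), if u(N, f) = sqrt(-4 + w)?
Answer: 1/594 ≈ 0.0016835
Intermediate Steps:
u(N, f) = I*sqrt(6) (u(N, f) = sqrt(-4 - 2) = sqrt(-6) = I*sqrt(6))
1/(99*v(6, u(5, -4))) = 1/(99*6) = 1/594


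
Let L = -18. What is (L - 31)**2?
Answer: 2401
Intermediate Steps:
(L - 31)**2 = (-18 - 31)**2 = (-49)**2 = 2401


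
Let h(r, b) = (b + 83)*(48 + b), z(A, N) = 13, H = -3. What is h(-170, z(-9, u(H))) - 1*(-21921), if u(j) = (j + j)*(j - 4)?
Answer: 27777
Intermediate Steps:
u(j) = 2*j*(-4 + j) (u(j) = (2*j)*(-4 + j) = 2*j*(-4 + j))
h(r, b) = (48 + b)*(83 + b) (h(r, b) = (83 + b)*(48 + b) = (48 + b)*(83 + b))
h(-170, z(-9, u(H))) - 1*(-21921) = (3984 + 13**2 + 131*13) - 1*(-21921) = (3984 + 169 + 1703) + 21921 = 5856 + 21921 = 27777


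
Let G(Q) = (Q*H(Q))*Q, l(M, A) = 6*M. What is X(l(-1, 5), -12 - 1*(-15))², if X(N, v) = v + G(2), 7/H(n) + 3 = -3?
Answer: 25/9 ≈ 2.7778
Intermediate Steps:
H(n) = -7/6 (H(n) = 7/(-3 - 3) = 7/(-6) = 7*(-⅙) = -7/6)
G(Q) = -7*Q²/6 (G(Q) = (Q*(-7/6))*Q = (-7*Q/6)*Q = -7*Q²/6)
X(N, v) = -14/3 + v (X(N, v) = v - 7/6*2² = v - 7/6*4 = v - 14/3 = -14/3 + v)
X(l(-1, 5), -12 - 1*(-15))² = (-14/3 + (-12 - 1*(-15)))² = (-14/3 + (-12 + 15))² = (-14/3 + 3)² = (-5/3)² = 25/9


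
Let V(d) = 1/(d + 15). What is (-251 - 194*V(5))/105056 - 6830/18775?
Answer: -288970849/788970560 ≈ -0.36626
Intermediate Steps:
V(d) = 1/(15 + d)
(-251 - 194*V(5))/105056 - 6830/18775 = (-251 - 194/(15 + 5))/105056 - 6830/18775 = (-251 - 194/20)*(1/105056) - 6830*1/18775 = (-251 - 194*1/20)*(1/105056) - 1366/3755 = (-251 - 97/10)*(1/105056) - 1366/3755 = -2607/10*1/105056 - 1366/3755 = -2607/1050560 - 1366/3755 = -288970849/788970560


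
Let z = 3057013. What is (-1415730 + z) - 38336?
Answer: 1602947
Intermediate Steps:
(-1415730 + z) - 38336 = (-1415730 + 3057013) - 38336 = 1641283 - 38336 = 1602947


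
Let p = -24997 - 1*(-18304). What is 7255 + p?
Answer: 562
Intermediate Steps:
p = -6693 (p = -24997 + 18304 = -6693)
7255 + p = 7255 - 6693 = 562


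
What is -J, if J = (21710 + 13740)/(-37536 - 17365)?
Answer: 35450/54901 ≈ 0.64571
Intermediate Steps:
J = -35450/54901 (J = 35450/(-54901) = 35450*(-1/54901) = -35450/54901 ≈ -0.64571)
-J = -1*(-35450/54901) = 35450/54901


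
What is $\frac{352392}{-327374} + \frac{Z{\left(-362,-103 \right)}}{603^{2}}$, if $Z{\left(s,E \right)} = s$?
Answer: $- \frac{64125706058}{59518066383} \approx -1.0774$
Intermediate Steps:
$\frac{352392}{-327374} + \frac{Z{\left(-362,-103 \right)}}{603^{2}} = \frac{352392}{-327374} - \frac{362}{603^{2}} = 352392 \left(- \frac{1}{327374}\right) - \frac{362}{363609} = - \frac{176196}{163687} - \frac{362}{363609} = - \frac{64125706058}{59518066383}$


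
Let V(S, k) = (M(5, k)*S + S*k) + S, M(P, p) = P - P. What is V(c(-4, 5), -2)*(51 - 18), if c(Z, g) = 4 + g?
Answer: -297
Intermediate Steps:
M(P, p) = 0
V(S, k) = S + S*k (V(S, k) = (0*S + S*k) + S = (0 + S*k) + S = S*k + S = S + S*k)
V(c(-4, 5), -2)*(51 - 18) = ((4 + 5)*(1 - 2))*(51 - 18) = (9*(-1))*33 = -9*33 = -297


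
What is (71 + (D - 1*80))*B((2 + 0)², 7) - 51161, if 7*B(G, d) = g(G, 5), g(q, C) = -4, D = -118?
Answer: -357619/7 ≈ -51088.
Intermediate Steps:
B(G, d) = -4/7 (B(G, d) = (⅐)*(-4) = -4/7)
(71 + (D - 1*80))*B((2 + 0)², 7) - 51161 = (71 + (-118 - 1*80))*(-4/7) - 51161 = (71 + (-118 - 80))*(-4/7) - 51161 = (71 - 198)*(-4/7) - 51161 = -127*(-4/7) - 51161 = 508/7 - 51161 = -357619/7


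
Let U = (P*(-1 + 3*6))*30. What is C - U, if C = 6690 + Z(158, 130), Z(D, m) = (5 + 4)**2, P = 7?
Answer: 3201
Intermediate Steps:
Z(D, m) = 81 (Z(D, m) = 9**2 = 81)
C = 6771 (C = 6690 + 81 = 6771)
U = 3570 (U = (7*(-1 + 3*6))*30 = (7*(-1 + 18))*30 = (7*17)*30 = 119*30 = 3570)
C - U = 6771 - 1*3570 = 6771 - 3570 = 3201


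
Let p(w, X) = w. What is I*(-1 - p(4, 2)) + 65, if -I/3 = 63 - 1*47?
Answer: 305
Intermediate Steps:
I = -48 (I = -3*(63 - 1*47) = -3*(63 - 47) = -3*16 = -48)
I*(-1 - p(4, 2)) + 65 = -48*(-1 - 1*4) + 65 = -48*(-1 - 4) + 65 = -48*(-5) + 65 = 240 + 65 = 305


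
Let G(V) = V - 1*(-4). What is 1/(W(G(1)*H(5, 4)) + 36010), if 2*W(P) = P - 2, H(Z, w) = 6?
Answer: 1/36024 ≈ 2.7759e-5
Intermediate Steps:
G(V) = 4 + V (G(V) = V + 4 = 4 + V)
W(P) = -1 + P/2 (W(P) = (P - 2)/2 = (-2 + P)/2 = -1 + P/2)
1/(W(G(1)*H(5, 4)) + 36010) = 1/((-1 + ((4 + 1)*6)/2) + 36010) = 1/((-1 + (5*6)/2) + 36010) = 1/((-1 + (½)*30) + 36010) = 1/((-1 + 15) + 36010) = 1/(14 + 36010) = 1/36024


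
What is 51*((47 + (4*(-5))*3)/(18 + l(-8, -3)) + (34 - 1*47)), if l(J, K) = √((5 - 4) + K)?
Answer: 663*(-√2 + 19*I)/(√2 - 18*I) ≈ -699.61 + 2.8761*I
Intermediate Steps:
l(J, K) = √(1 + K)
51*((47 + (4*(-5))*3)/(18 + l(-8, -3)) + (34 - 1*47)) = 51*((47 + (4*(-5))*3)/(18 + √(1 - 3)) + (34 - 1*47)) = 51*((47 - 20*3)/(18 + √(-2)) + (34 - 47)) = 51*((47 - 60)/(18 + I*√2) - 13) = 51*(-13/(18 + I*√2) - 13) = 51*(-13 - 13/(18 + I*√2)) = -663 - 663/(18 + I*√2)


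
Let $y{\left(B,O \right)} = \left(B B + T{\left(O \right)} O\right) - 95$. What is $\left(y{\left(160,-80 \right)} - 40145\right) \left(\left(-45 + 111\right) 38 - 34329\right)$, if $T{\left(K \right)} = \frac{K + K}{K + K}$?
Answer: $468405120$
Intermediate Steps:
$T{\left(K \right)} = 1$ ($T{\left(K \right)} = \frac{2 K}{2 K} = 2 K \frac{1}{2 K} = 1$)
$y{\left(B,O \right)} = -95 + O + B^{2}$ ($y{\left(B,O \right)} = \left(B B + 1 O\right) - 95 = \left(B^{2} + O\right) - 95 = \left(O + B^{2}\right) - 95 = -95 + O + B^{2}$)
$\left(y{\left(160,-80 \right)} - 40145\right) \left(\left(-45 + 111\right) 38 - 34329\right) = \left(\left(-95 - 80 + 160^{2}\right) - 40145\right) \left(\left(-45 + 111\right) 38 - 34329\right) = \left(\left(-95 - 80 + 25600\right) - 40145\right) \left(66 \cdot 38 - 34329\right) = \left(25425 - 40145\right) \left(2508 - 34329\right) = \left(-14720\right) \left(-31821\right) = 468405120$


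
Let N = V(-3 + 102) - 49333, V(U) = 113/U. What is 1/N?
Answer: -99/4883854 ≈ -2.0271e-5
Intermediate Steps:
N = -4883854/99 (N = 113/(-3 + 102) - 49333 = 113/99 - 49333 = -4883854/99 ≈ -49332.)
1/N = 1/(-4883854/99) = -99/4883854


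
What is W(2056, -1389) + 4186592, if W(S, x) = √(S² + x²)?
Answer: 4186592 + √6156457 ≈ 4.1891e+6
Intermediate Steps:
W(2056, -1389) + 4186592 = √(2056² + (-1389)²) + 4186592 = √(4227136 + 1929321) + 4186592 = √6156457 + 4186592 = 4186592 + √6156457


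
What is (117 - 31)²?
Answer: 7396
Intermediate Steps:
(117 - 31)² = 86² = 7396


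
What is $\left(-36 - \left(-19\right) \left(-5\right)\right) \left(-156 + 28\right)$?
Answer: $16768$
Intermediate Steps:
$\left(-36 - \left(-19\right) \left(-5\right)\right) \left(-156 + 28\right) = \left(-36 - 95\right) \left(-128\right) = \left(-131\right) \left(-128\right) = 16768$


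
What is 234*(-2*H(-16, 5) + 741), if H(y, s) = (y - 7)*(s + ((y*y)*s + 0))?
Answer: 14005134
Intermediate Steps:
H(y, s) = (-7 + y)*(s + s*y**2) (H(y, s) = (-7 + y)*(s + (y**2*s + 0)) = (-7 + y)*(s + (s*y**2 + 0)) = (-7 + y)*(s + s*y**2))
234*(-2*H(-16, 5) + 741) = 234*(-10*(-7 - 16 + (-16)**3 - 7*(-16)**2) + 741) = 234*(-10*(-7 - 16 - 4096 - 7*256) + 741) = 234*(-10*(-7 - 16 - 4096 - 1792) + 741) = 234*(-10*(-5911) + 741) = 234*(-2*(-29555) + 741) = 234*(59110 + 741) = 234*59851 = 14005134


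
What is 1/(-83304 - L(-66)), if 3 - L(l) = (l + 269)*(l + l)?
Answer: -1/110103 ≈ -9.0824e-6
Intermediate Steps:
L(l) = 3 - 2*l*(269 + l) (L(l) = 3 - (l + 269)*(l + l) = 3 - (269 + l)*2*l = 3 - 2*l*(269 + l))
1/(-83304 - L(-66)) = 1/(-83304 - (3 - 538*(-66) - 2*(-66)**2)) = 1/(-83304 - (3 + 35508 - 2*4356)) = 1/(-83304 - (3 + 35508 - 8712)) = 1/(-83304 - 1*26799) = 1/(-83304 - 26799) = 1/(-110103) = -1/110103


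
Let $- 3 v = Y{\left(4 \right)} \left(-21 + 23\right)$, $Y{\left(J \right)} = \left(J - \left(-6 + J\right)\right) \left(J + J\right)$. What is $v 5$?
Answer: $-160$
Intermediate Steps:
$Y{\left(J \right)} = 12 J$ ($Y{\left(J \right)} = 6 \cdot 2 J = 12 J$)
$v = -32$ ($v = - \frac{12 \cdot 4 \left(-21 + 23\right)}{3} = - \frac{48 \cdot 2}{3} = \left(- \frac{1}{3}\right) 96 = -32$)
$v 5 = \left(-32\right) 5 = -160$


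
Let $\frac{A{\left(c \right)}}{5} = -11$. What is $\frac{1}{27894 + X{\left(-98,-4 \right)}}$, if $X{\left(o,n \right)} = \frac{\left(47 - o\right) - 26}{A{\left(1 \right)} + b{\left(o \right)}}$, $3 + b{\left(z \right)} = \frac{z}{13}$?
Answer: $\frac{852}{23764141} \approx 3.5852 \cdot 10^{-5}$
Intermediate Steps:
$A{\left(c \right)} = -55$ ($A{\left(c \right)} = 5 \left(-11\right) = -55$)
$b{\left(z \right)} = -3 + \frac{z}{13}$
$X{\left(o,n \right)} = \frac{21 - o}{-58 + \frac{o}{13}}$ ($X{\left(o,n \right)} = \frac{\left(47 - o\right) - 26}{-55 + \left(-3 + \frac{o}{13}\right)} = \frac{21 - o}{-58 + \frac{o}{13}}$)
$\frac{1}{27894 + X{\left(-98,-4 \right)}} = \frac{1}{27894 + \frac{13 \left(21 - -98\right)}{-754 - 98}} = \frac{1}{27894 + \frac{13 \left(21 + 98\right)}{-852}} = \frac{1}{27894 + 13 \left(- \frac{1}{852}\right) 119} = \frac{1}{27894 - \frac{1547}{852}} = \frac{1}{\frac{23764141}{852}} = \frac{852}{23764141}$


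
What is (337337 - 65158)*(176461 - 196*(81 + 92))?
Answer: 38799932987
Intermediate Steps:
(337337 - 65158)*(176461 - 196*(81 + 92)) = 272179*(176461 - 196*173) = 272179*(176461 - 33908) = 272179*142553 = 38799932987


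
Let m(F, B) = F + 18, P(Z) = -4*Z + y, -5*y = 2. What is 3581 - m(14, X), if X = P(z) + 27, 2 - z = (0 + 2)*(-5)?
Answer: 3549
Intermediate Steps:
y = -⅖ (y = -⅕*2 = -⅖ ≈ -0.40000)
z = 12 (z = 2 - (0 + 2)*(-5) = 2 - 2*(-5) = 2 - 1*(-10) = 2 + 10 = 12)
P(Z) = -⅖ - 4*Z (P(Z) = -4*Z - ⅖ = -⅖ - 4*Z)
X = -107/5 (X = (-⅖ - 4*12) + 27 = (-⅖ - 48) + 27 = -242/5 + 27 = -107/5 ≈ -21.400)
m(F, B) = 18 + F
3581 - m(14, X) = 3581 - (18 + 14) = 3581 - 1*32 = 3581 - 32 = 3549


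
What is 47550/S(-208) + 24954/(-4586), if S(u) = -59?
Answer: -109768293/135287 ≈ -811.37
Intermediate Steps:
47550/S(-208) + 24954/(-4586) = 47550/(-59) + 24954/(-4586) = 47550*(-1/59) + 24954*(-1/4586) = -47550/59 - 12477/2293 = -109768293/135287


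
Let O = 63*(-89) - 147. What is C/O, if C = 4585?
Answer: -655/822 ≈ -0.79684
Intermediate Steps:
O = -5754 (O = -5607 - 147 = -5754)
C/O = 4585/(-5754) = 4585*(-1/5754) = -655/822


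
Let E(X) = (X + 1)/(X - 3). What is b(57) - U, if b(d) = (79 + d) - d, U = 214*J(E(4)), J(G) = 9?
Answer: -1847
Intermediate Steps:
E(X) = (1 + X)/(-3 + X)
U = 1926 (U = 214*9 = 1926)
b(d) = 79
b(57) - U = 79 - 1*1926 = 79 - 1926 = -1847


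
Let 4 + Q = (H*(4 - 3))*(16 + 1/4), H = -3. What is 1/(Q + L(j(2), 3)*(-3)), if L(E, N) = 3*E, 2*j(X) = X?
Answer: -4/247 ≈ -0.016194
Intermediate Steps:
j(X) = X/2
Q = -211/4 (Q = -4 + (-3*(4 - 3))*(16 + 1/4) = -4 + (-3*1)*(16 + 1/4) = -4 - 3*65/4 = -4 - 195/4 = -211/4 ≈ -52.750)
1/(Q + L(j(2), 3)*(-3)) = 1/(-211/4 + (3*((1/2)*2))*(-3)) = 1/(-211/4 + (3*1)*(-3)) = 1/(-211/4 + 3*(-3)) = 1/(-211/4 - 9) = 1/(-247/4) = -4/247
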